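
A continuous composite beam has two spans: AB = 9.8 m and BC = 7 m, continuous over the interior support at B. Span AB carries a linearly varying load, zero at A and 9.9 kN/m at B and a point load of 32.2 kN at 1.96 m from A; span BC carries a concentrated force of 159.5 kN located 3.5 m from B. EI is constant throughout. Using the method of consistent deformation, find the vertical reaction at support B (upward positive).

Take M_B as the redundant. Released structure: two simple spans AB and BC with a hinge at B.
End slopes at the hinge B, treating each span as simply supported:
  span AB: triangular load, peak 9.9: w₀L³/(45EI) = 207.1/EI
  span AB: point load 32.2 at a = 1.96: Pab(L + a)/(6LEI) = 98.96/EI
  span BC: point load 159.5 at a = 3.5: Pab(L + b)/(6LEI) = 488.5/EI
  relative rotation θ_0 = (306 + 488.5)/EI = 794.5/EI
A unit hogging moment at B produces rotation L₁/(3EI) + L₂/(3EI) = 5.6/EI.
Compatibility: M_B·(L₁+L₂)/(3EI) = θ_0, giving M_B = 141.9 kN·m (hogging).
Span AB, ΣM about A with M_B applied at B: R_B^{AB}·9.8 = 380 + 141.9, so R_B^{AB} = 53.26 kN and R_A = 80.71 − 53.26 = 27.45 kN.
Span BC, ΣM about C: R_B^{BC}·7 = 558.2 + 141.9, so R_B^{BC} = 100 kN and R_C = 159.5 − 100 = 59.48 kN.
R_B = 53.26 + 100 = 153.3 kN.

R_B = 153.3 kN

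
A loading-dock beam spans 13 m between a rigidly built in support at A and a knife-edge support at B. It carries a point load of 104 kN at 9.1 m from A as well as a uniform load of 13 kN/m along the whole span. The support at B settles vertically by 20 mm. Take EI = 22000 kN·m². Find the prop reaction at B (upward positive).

Choose R_B as the redundant. The primary structure is the cantilever fixed at A.
Free-end deflection of the primary structure under the applied loading (downward +):
  point load 104 at a = 9.1: Pa²(3L − a)/(6EI) = 42918/EI
  UDL 13: wL⁴/(8EI) = 46412/EI
  δ_0 = 89329/EI
Flexibility coefficient — unit upward force at B: δ_{BB} = L³/(3EI) = 732.3/EI.
With EI = 22000 kN·m²: δ_0 = 4.0604 m and δ_{BB} = 0.033288 m/kN.
Compatibility — the beam at B must follow the support down by 0.02 m: δ_0 − R_B·δ_{BB} = 0.02, so R_B = (4.0604 − 0.02)/0.033288 = 121.4 kN.

R_B = 121.4 kN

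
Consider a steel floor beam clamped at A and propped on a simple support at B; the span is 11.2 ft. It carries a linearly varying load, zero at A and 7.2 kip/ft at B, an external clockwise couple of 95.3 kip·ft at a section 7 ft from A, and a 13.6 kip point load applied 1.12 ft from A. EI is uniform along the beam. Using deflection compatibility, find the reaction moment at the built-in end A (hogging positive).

Choose R_B as the redundant. The primary structure is the cantilever fixed at A.
Downward deflection at the released point B due to the loads:
  triangular load, peak 7.2 at the free end: 11w₀L⁴/(120EI) = 10385/EI
  clockwise couple 95.3 at a = 7: M₀a(2L − a)/(2EI) = 5137/EI
  point load 13.6 at a = 1.12: Pa²(3L − a)/(6EI) = 92.35/EI
  δ_0 = 15614/EI
Tip deflection under a unit load at B: L³/(3EI) = 468.3/EI.
The prop prevents deflection at B: R_B = δ_0/δ_{BB} = 15614/468.3 = 33.34 kip.
Moment equilibrium about A: M_A = Σ(load moments about A) − R_B·L = 411.6 − 33.34×11.2 = 38.16 kip·ft.

M_A = 38.16 kip·ft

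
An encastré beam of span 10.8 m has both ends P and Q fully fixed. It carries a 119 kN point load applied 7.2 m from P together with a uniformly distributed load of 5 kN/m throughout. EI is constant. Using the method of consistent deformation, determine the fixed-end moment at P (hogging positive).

M_P = 143.8 kN·m

Release both end moments; the primary structure is a simply-supported span PQ with redundants M_P and M_Q.
End rotations of the released simple span under the applied load (×1/EI):
  at P: point load 119 at a = 7.2: Pab(L + b)/(6LEI) = 685.4/EI
  at Q: point load 119 at a = 7.2: Pab(L + a)/(6LEI) = 856.8/EI
  at P: UDL 5: wL³/(24EI) = 262.4/EI
  at Q: UDL 5: wL³/(24EI) = 262.4/EI
  θ_P0 = 947.9/EI,  θ_Q0 = 1119/EI
Flexibility coefficients: a unit moment at one end gives L/(3EI) there and L/(6EI) at the far end, so f₁₁ = f₂₂ = 3.6/EI and f₁₂ = f₂₁ = 1.8/EI.
Compatibility — zero rotation at each built-in end:
  3.6 M_P + 1.8 M_Q = 947.9
  1.8 M_P + 3.6 M_Q = 1119
Solving the pair gives M_P = 143.8 kN·m and M_Q = 239 kN·m (hogging).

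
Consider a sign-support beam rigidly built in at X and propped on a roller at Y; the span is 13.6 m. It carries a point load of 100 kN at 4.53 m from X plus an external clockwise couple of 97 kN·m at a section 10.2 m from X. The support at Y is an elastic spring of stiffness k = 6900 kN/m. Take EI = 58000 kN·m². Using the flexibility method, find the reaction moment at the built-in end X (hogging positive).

Remove the prop at Y; the released (primary) structure is a cantilever built in at X.
Deflection at Y on the released cantilever, summing each load's contribution:
  point load 100 at a = 4.53: Pa²(3L − a)/(6EI) = 12405/EI
  clockwise couple 97 at a = 10.2: M₀a(2L − a)/(2EI) = 8410/EI
  δ_0 = 20815/EI
Tip deflection under a unit load at Y: L³/(3EI) = 838.5/EI.
With EI = 58000 kN·m²: δ_0 = 0.35888 m and δ_{YY} = 0.014457 m/kN.
Compatibility — the spring shortens by R_Y/k under the reaction it provides: δ_0 − R_Y·δ_{YY} = R_Y/k. With 1/k = 0.000145 m/kN, R_Y = δ_0 / (δ_{YY} + 1/k) = 0.35888 / (0.014457 + 0.000145) = 24.58 kN.
Moment equilibrium about X: M_X = Σ(load moments about X) − R_Y·L = 550 − 24.58×13.6 = 215.7 kN·m.

M_X = 215.7 kN·m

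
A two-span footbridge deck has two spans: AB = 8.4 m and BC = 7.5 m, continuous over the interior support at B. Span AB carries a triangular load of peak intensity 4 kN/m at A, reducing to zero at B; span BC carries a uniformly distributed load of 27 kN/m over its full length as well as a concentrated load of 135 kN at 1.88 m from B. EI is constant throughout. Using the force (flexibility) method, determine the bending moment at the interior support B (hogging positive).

Insert a hinge at B; M_B is the redundant, and each span becomes simply supported.
End slopes at the hinge B, treating each span as simply supported:
  span AB: triangular load, peak 4: 7w₀L³/(360EI) = 46.1/EI
  span BC: UDL 27: wL³/(24EI) = 474.6/EI
  span BC: point load 135 at a = 1.88: Pab(L + b)/(6LEI) = 415.9/EI
  relative rotation θ_0 = (46.1 + 890.5)/EI = 936.6/EI
A unit hogging moment at B produces rotation L₁/(3EI) + L₂/(3EI) = 5.3/EI.
Slope continuity at B: θ_0 = M_B·5.3/EI, so M_B = 936.6/5.3 = 176.7 kN·m (hogging).

M_B = 176.7 kN·m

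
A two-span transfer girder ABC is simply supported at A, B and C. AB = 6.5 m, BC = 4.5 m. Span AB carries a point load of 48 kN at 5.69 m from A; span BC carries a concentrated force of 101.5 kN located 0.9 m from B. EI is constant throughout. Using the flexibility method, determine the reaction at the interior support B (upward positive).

R_B = 140.4 kN

Insert a hinge at B; M_B is the redundant, and each span becomes simply supported.
Rotations at B on the released spans (each span's end-slope, ×1/EI):
  span AB: point load 48 at a = 5.69: Pab(L + a)/(6LEI) = 69.15/EI
  span BC: point load 101.5 at a = 0.9: Pab(L + b)/(6LEI) = 98.66/EI
  relative rotation θ_0 = (69.15 + 98.66)/EI = 167.8/EI
A unit hogging moment at B produces rotation L₁/(3EI) + L₂/(3EI) = 3.667/EI.
Compatibility: M_B·(L₁+L₂)/(3EI) = θ_0, giving M_B = 45.77 kN·m (hogging).
Span AB, ΣM about A with M_B applied at B: R_B^{AB}·6.5 = 273.1 + 45.77, so R_B^{AB} = 49.06 kN and R_A = 48 − 49.06 = -1.059 kN.
Span BC, ΣM about C: R_B^{BC}·4.5 = 365.4 + 45.77, so R_B^{BC} = 91.37 kN and R_C = 101.5 − 91.37 = 10.13 kN.
R_B = 49.06 + 91.37 = 140.4 kN.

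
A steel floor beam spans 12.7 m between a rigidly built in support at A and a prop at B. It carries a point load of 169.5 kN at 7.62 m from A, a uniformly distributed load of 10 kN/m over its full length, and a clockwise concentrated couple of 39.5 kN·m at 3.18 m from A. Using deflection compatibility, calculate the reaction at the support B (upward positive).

Take the reaction at B as the redundant and release it; the primary structure is a cantilever fixed at A.
Downward deflection at the released point B due to the loads:
  point load 169.5 at a = 7.62: Pa²(3L − a)/(6EI) = 49997/EI
  UDL 10: wL⁴/(8EI) = 32518/EI
  clockwise couple 39.5 at a = 3.18: M₀a(2L − a)/(2EI) = 1396/EI
  δ_0 = 83911/EI
Flexibility coefficient — unit upward force at B: δ_{BB} = L³/(3EI) = 682.8/EI.
Compatibility at B: δ_0 − R_B·δ_{BB} = 0, so R_B = 83911/682.8 = 122.9 kN.

R_B = 122.9 kN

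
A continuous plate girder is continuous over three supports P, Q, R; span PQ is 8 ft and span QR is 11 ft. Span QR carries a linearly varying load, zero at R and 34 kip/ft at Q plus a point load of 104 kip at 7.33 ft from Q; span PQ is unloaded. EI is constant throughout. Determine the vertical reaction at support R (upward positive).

Insert a hinge at Q; M_Q is the redundant, and each span becomes simply supported.
Rotations at Q on the released spans (each span's end-slope, ×1/EI):
  span QR: triangular load, peak 34: w₀L³/(45EI) = 1006/EI
  span QR: point load 104 at a = 7.33: Pab(L + b)/(6LEI) = 621.9/EI
  relative rotation θ_0 = (0 + 1628)/EI = 1628/EI
A unit hogging moment at Q produces rotation L₁/(3EI) + L₂/(3EI) = 6.333/EI.
Compatibility: M_Q·(L₁+L₂)/(3EI) = θ_0, giving M_Q = 257 kip·ft (hogging).
Span QR, ΣM about R: R_Q^{QR}·11 = 1753 + 257, so R_Q^{QR} = 182.7 kip and R_R = 291 − 182.7 = 108.3 kip.

R_R = 108.3 kip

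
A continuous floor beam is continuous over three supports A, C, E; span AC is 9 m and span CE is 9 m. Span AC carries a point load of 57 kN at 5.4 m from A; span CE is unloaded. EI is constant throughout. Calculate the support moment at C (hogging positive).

M_C = 49.25 kN·m

Take M_C as the redundant. Released structure: two simple spans AC and CE with a hinge at C.
Rotations at C on the released spans (each span's end-slope, ×1/EI):
  span AC: point load 57 at a = 5.4: Pab(L + a)/(6LEI) = 295.5/EI
  relative rotation θ_0 = (295.5 + 0)/EI = 295.5/EI
A unit hogging moment at C produces rotation L₁/(3EI) + L₂/(3EI) = 6/EI.
Compatibility: M_C·(L₁+L₂)/(3EI) = θ_0, giving M_C = 49.25 kN·m (hogging).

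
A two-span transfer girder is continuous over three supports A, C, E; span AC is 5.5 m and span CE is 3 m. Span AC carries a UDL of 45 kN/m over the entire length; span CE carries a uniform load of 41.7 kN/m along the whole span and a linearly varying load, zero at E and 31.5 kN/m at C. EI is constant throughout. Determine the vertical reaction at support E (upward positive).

R_E = 33.86 kN

Release continuity at C by inserting a hinge; the redundant is the internal moment M_C. The primary structure is two simply-supported spans AC and CE.
End slopes at the hinge C, treating each span as simply supported:
  span AC: UDL 45: wL³/(24EI) = 312/EI
  span CE: UDL 41.7: wL³/(24EI) = 46.91/EI
  span CE: triangular load, peak 31.5: w₀L³/(45EI) = 18.9/EI
  relative rotation θ_0 = (312 + 65.81)/EI = 377.8/EI
A unit hogging moment at C produces rotation L₁/(3EI) + L₂/(3EI) = 2.833/EI.
Compatibility: M_C·(L₁+L₂)/(3EI) = θ_0, giving M_C = 133.3 kN·m (hogging).
Span CE, ΣM about E: R_C^{CE}·3 = 282.1 + 133.3, so R_C^{CE} = 138.5 kN and R_E = 172.3 − 138.5 = 33.86 kN.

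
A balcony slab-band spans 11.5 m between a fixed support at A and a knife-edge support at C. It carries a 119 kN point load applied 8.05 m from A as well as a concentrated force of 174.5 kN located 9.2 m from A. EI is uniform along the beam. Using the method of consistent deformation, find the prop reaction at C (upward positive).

Remove the prop at C; the released (primary) structure is a cantilever built in at A.
Free-end deflection of the primary structure under the applied loading (downward +):
  point load 119 at a = 8.05: Pa²(3L − a)/(6EI) = 33995/EI
  point load 174.5 at a = 9.2: Pa²(3L − a)/(6EI) = 62279/EI
  δ_0 = 96274/EI
Flexibility coefficient — unit upward force at C: δ_{CC} = L³/(3EI) = 507/EI.
Compatibility at C: δ_0 − R_C·δ_{CC} = 0, so R_C = 96274/507 = 189.9 kN.

R_C = 189.9 kN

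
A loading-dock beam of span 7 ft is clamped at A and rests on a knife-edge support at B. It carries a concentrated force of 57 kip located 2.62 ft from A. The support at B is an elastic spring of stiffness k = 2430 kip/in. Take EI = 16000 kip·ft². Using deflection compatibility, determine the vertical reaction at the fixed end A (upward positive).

R_A = 46.57 kip

Release the roller at B. Primary structure: cantilever fixed at A.
Primary-structure tip deflection at B by superposition:
  point load 57 at a = 2.62: Pa²(3L − a)/(6EI) = 1199/EI
Tip deflection under a unit load at B: L³/(3EI) = 114.3/EI.
With EI = 16000 kip·ft²: δ_0 = 0.074912 ft and δ_{BB} = 0.007146 ft/kip.
Compatibility — the spring shortens by R_B/k under the reaction it provides: δ_0 − R_B·δ_{BB} = R_B/k. With 1/k = 1/(2430×12) ft/kip = 0.000034 ft/kip, R_B = δ_0 / (δ_{BB} + 1/k) = 0.074912 / (0.007146 + 0.000034) = 10.43 kip.
Vertical equilibrium: R_A = ΣP − R_B = 57 − 10.43 = 46.57 kip.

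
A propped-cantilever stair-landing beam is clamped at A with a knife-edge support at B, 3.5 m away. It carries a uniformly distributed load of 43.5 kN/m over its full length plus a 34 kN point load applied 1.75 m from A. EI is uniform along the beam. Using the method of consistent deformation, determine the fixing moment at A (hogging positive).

M_A = 88.92 kN·m

Choose R_B as the redundant. The primary structure is the cantilever fixed at A.
Deflection at B on the released cantilever, summing each load's contribution:
  UDL 43.5: wL⁴/(8EI) = 816/EI
  point load 34 at a = 1.75: Pa²(3L − a)/(6EI) = 151.8/EI
  δ_0 = 967.8/EI
Tip deflection under a unit load at B: L³/(3EI) = 14.29/EI.
The prop prevents deflection at B: R_B = δ_0/δ_{BB} = 967.8/14.29 = 67.72 kN.
Moment equilibrium about A: M_A = Σ(load moments about A) − R_B·L = 325.9 − 67.72×3.5 = 88.92 kN·m.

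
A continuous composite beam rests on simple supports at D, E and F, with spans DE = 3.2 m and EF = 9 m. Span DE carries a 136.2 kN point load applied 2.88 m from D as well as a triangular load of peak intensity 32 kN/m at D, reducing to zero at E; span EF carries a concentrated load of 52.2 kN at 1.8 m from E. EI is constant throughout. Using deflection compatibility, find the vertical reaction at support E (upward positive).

R_E = 208.8 kN

Insert a hinge at E; M_E is the redundant, and each span becomes simply supported.
Discontinuity in slope at E on the released structure — sum the simple-span end rotations:
  span DE: point load 136.2 at a = 2.88: Pab(L + a)/(6LEI) = 39.75/EI
  span DE: triangular load, peak 32: 7w₀L³/(360EI) = 20.39/EI
  span EF: point load 52.2 at a = 1.8: Pab(L + b)/(6LEI) = 203/EI
  relative rotation θ_0 = (60.14 + 203)/EI = 263.1/EI
A unit hogging moment at E produces rotation L₁/(3EI) + L₂/(3EI) = 4.067/EI.
Slope continuity at E: θ_0 = M_E·4.067/EI, so M_E = 263.1/4.067 = 64.69 kN·m (hogging).
Span DE, ΣM about D with M_E applied at E: R_E^{DE}·3.2 = 446.9 + 64.69, so R_E^{DE} = 159.9 kN and R_D = 187.4 − 159.9 = 27.54 kN.
Span EF, ΣM about F: R_E^{EF}·9 = 375.8 + 64.69, so R_E^{EF} = 48.95 kN and R_F = 52.2 − 48.95 = 3.252 kN.
R_E = 159.9 + 48.95 = 208.8 kN.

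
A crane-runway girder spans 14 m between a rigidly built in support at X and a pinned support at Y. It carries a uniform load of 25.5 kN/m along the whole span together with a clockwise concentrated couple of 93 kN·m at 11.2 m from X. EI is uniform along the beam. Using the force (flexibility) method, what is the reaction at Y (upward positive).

R_Y = 143.4 kN

Remove the prop at Y; the released (primary) structure is a cantilever built in at X.
Downward deflection at the released point Y due to the loads:
  UDL 25.5: wL⁴/(8EI) = 122451/EI
  clockwise couple 93 at a = 11.2: M₀a(2L − a)/(2EI) = 8749/EI
  δ_0 = 131200/EI
Tip deflection under a unit load at Y: L³/(3EI) = 914.7/EI.
Compatibility at Y: δ_0 − R_Y·δ_{YY} = 0, so R_Y = 131200/914.7 = 143.4 kN.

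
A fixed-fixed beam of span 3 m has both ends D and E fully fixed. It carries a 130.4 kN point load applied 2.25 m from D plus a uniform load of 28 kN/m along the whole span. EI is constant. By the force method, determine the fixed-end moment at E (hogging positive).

M_E = 76.01 kN·m

Release both end moments; the primary structure is a simply-supported span DE with redundants M_D and M_E.
Simple-span end rotations at D and E under the given loads:
  at D: point load 130.4 at a = 2.25: Pab(L + b)/(6LEI) = 45.84/EI
  at E: point load 130.4 at a = 2.25: Pab(L + a)/(6LEI) = 64.18/EI
  at D: UDL 28: wL³/(24EI) = 31.5/EI
  at E: UDL 28: wL³/(24EI) = 31.5/EI
  θ_D0 = 77.34/EI,  θ_E0 = 95.68/EI
Flexibility coefficients: a unit moment at one end gives L/(3EI) there and L/(6EI) at the far end, so f₁₁ = f₂₂ = 1/EI and f₁₂ = f₂₁ = 0.5/EI.
Compatibility — zero rotation at each built-in end:
  1 M_D + 0.5 M_E = 77.34
  0.5 M_D + 1 M_E = 95.68
Solving the pair gives M_D = 39.34 kN·m and M_E = 76.01 kN·m (hogging).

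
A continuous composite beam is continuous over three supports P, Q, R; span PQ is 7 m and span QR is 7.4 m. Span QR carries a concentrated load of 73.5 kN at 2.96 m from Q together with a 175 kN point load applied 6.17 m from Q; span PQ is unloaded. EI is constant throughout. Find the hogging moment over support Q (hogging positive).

Insert a hinge at Q; M_Q is the redundant, and each span becomes simply supported.
Rotations at Q on the released spans (each span's end-slope, ×1/EI):
  span QR: point load 73.5 at a = 2.96: Pab(L + b)/(6LEI) = 257.6/EI
  span QR: point load 175 at a = 6.17: Pab(L + b)/(6LEI) = 258.1/EI
  relative rotation θ_0 = (0 + 515.7)/EI = 515.7/EI
A unit hogging moment at Q produces rotation L₁/(3EI) + L₂/(3EI) = 4.8/EI.
Compatibility: M_Q·(L₁+L₂)/(3EI) = θ_0, giving M_Q = 107.4 kN·m (hogging).

M_Q = 107.4 kN·m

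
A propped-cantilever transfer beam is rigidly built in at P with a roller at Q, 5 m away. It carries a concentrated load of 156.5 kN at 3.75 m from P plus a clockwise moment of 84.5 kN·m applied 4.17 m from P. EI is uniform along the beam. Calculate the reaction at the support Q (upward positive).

R_Q = 123.7 kN

Release the roller at Q. Primary structure: cantilever fixed at P.
Downward deflection at the released point Q due to the loads:
  point load 156.5 at a = 3.75: Pa²(3L − a)/(6EI) = 4126/EI
  clockwise couple 84.5 at a = 4.17: M₀a(2L − a)/(2EI) = 1027/EI
  δ_0 = 5154/EI
Flexibility coefficient — unit upward force at Q: δ_{QQ} = L³/(3EI) = 41.67/EI.
Compatibility at Q: δ_0 − R_Q·δ_{QQ} = 0, so R_Q = 5154/41.67 = 123.7 kN.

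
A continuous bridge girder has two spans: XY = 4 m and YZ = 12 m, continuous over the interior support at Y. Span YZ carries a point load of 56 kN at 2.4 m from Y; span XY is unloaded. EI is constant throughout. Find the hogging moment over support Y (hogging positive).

Insert a hinge at Y; M_Y is the redundant, and each span becomes simply supported.
End slopes at the hinge Y, treating each span as simply supported:
  span YZ: point load 56 at a = 2.4: Pab(L + b)/(6LEI) = 387.1/EI
  relative rotation θ_0 = (0 + 387.1)/EI = 387.1/EI
A unit hogging moment at Y produces rotation L₁/(3EI) + L₂/(3EI) = 5.333/EI.
Compatibility: M_Y·(L₁+L₂)/(3EI) = θ_0, giving M_Y = 72.58 kN·m (hogging).

M_Y = 72.58 kN·m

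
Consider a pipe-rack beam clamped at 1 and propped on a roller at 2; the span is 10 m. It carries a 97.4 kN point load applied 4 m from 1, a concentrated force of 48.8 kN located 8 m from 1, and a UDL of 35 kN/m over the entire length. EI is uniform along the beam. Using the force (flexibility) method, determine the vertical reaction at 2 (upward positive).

Release the roller at 2. Primary structure: cantilever fixed at 1.
Downward deflection at the released point 2 due to the loads:
  point load 97.4 at a = 4: Pa²(3L − a)/(6EI) = 6753/EI
  point load 48.8 at a = 8: Pa²(3L − a)/(6EI) = 11452/EI
  UDL 35: wL⁴/(8EI) = 43750/EI
  δ_0 = 61955/EI
Tip deflection under a unit load at 2: L³/(3EI) = 333.3/EI.
The prop prevents deflection at 2: R_2 = δ_0/δ_{22} = 61955/333.3 = 185.9 kN.

R_2 = 185.9 kN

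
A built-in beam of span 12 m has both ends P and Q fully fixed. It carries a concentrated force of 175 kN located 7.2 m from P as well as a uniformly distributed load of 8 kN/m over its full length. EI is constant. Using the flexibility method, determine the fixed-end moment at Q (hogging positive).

Take the two fixed-end moments M_P, M_Q as redundants; the released structure is the simple span PQ.
End rotations of the released simple span under the applied load (×1/EI):
  at P: point load 175 at a = 7.2: Pab(L + b)/(6LEI) = 1411/EI
  at Q: point load 175 at a = 7.2: Pab(L + a)/(6LEI) = 1613/EI
  at P: UDL 8: wL³/(24EI) = 576/EI
  at Q: UDL 8: wL³/(24EI) = 576/EI
  θ_P0 = 1987/EI,  θ_Q0 = 2189/EI
Flexibility coefficients: a unit moment at one end gives L/(3EI) there and L/(6EI) at the far end, so f₁₁ = f₂₂ = 4/EI and f₁₂ = f₂₁ = 2/EI.
Compatibility — zero rotation at each built-in end:
  4 M_P + 2 M_Q = 1987
  2 M_P + 4 M_Q = 2189
Solving the pair gives M_P = 297.6 kN·m and M_Q = 398.4 kN·m (hogging).

M_Q = 398.4 kN·m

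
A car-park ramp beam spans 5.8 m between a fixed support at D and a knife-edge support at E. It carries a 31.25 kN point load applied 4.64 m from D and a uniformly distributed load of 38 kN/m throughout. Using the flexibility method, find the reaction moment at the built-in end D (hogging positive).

M_D = 177.2 kN·m

Take the reaction at E as the redundant and release it; the primary structure is a cantilever fixed at D.
Free-end deflection of the primary structure under the applied loading (downward +):
  point load 31.25 at a = 4.64: Pa²(3L − a)/(6EI) = 1431/EI
  UDL 38: wL⁴/(8EI) = 5375/EI
  δ_0 = 6806/EI
Tip deflection under a unit load at E: L³/(3EI) = 65.04/EI.
The prop prevents deflection at E: R_E = δ_0/δ_{EE} = 6806/65.04 = 104.7 kN.
Moment equilibrium about D: M_D = Σ(load moments about D) − R_E·L = 784.2 − 104.7×5.8 = 177.2 kN·m.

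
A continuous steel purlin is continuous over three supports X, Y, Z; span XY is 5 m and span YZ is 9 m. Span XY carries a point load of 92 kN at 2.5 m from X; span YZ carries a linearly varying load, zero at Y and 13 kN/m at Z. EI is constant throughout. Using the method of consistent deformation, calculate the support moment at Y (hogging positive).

M_Y = 70.29 kN·m

Take M_Y as the redundant. Released structure: two simple spans XY and YZ with a hinge at Y.
Discontinuity in slope at Y on the released structure — sum the simple-span end rotations:
  span XY: point load 92 at a = 2.5: Pab(L + a)/(6LEI) = 143.8/EI
  span YZ: triangular load, peak 13: 7w₀L³/(360EI) = 184.3/EI
  relative rotation θ_0 = (143.8 + 184.3)/EI = 328/EI
A unit hogging moment at Y produces rotation L₁/(3EI) + L₂/(3EI) = 4.667/EI.
Compatibility: M_Y·(L₁+L₂)/(3EI) = θ_0, giving M_Y = 70.29 kN·m (hogging).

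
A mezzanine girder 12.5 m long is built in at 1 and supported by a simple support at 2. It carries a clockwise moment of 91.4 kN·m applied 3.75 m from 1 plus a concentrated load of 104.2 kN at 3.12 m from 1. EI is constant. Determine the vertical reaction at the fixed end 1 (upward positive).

Choose R_2 as the redundant. The primary structure is the cantilever fixed at 1.
Primary-structure tip deflection at 2 by superposition:
  clockwise couple 91.4 at a = 3.75: M₀a(2L − a)/(2EI) = 3642/EI
  point load 104.2 at a = 3.12: Pa²(3L − a)/(6EI) = 5812/EI
  δ_0 = 9454/EI
Flexibility coefficient — unit upward force at 2: δ_{22} = L³/(3EI) = 651/EI.
Compatibility at 2: δ_0 − R_2·δ_{22} = 0, so R_2 = 9454/651 = 14.52 kN.
Vertical equilibrium: R_1 = ΣP − R_2 = 104.2 − 14.52 = 89.68 kN.

R_1 = 89.68 kN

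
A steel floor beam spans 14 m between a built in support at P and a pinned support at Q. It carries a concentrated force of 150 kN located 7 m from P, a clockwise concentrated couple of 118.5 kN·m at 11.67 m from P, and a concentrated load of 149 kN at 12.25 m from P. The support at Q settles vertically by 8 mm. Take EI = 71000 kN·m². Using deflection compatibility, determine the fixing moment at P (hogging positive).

Remove the prop at Q; the released (primary) structure is a cantilever built in at P.
Downward deflection at the released point Q due to the loads:
  point load 150 at a = 7: Pa²(3L − a)/(6EI) = 42875/EI
  clockwise couple 118.5 at a = 11.67: M₀a(2L − a)/(2EI) = 11291/EI
  point load 149 at a = 12.25: Pa²(3L − a)/(6EI) = 110865/EI
  δ_0 = 165031/EI
Flexibility coefficient — unit upward force at Q: δ_{QQ} = L³/(3EI) = 914.7/EI.
With EI = 71000 kN·m²: δ_0 = 2.3244 m and δ_{QQ} = 0.012883 m/kN.
Compatibility — the beam at Q must follow the support down by 0.008 m: δ_0 − R_Q·δ_{QQ} = 0.008, so R_Q = (2.3244 − 0.008)/0.012883 = 179.8 kN.
Moment equilibrium about P: M_P = Σ(load moments about P) − R_Q·L = 2994 − 179.8×14 = 476.5 kN·m.

M_P = 476.5 kN·m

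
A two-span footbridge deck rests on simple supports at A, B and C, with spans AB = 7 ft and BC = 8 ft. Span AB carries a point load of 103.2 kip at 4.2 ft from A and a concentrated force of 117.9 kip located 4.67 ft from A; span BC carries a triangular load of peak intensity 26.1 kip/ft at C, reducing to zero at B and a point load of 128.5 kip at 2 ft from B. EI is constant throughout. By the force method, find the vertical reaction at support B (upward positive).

R_B = 346.2 kip

Take M_B as the redundant. Released structure: two simple spans AB and BC with a hinge at B.
End slopes at the hinge B, treating each span as simply supported:
  span AB: point load 103.2 at a = 4.2: Pab(L + a)/(6LEI) = 323.6/EI
  span AB: point load 117.9 at a = 4.67: Pab(L + a)/(6LEI) = 356.5/EI
  span BC: triangular load, peak 26.1: 7w₀L³/(360EI) = 259.8/EI
  span BC: point load 128.5 at a = 2: Pab(L + b)/(6LEI) = 449.8/EI
  relative rotation θ_0 = (680.1 + 709.6)/EI = 1390/EI
A unit hogging moment at B produces rotation L₁/(3EI) + L₂/(3EI) = 5/EI.
Slope continuity at B: θ_0 = M_B·5/EI, so M_B = 1390/5 = 277.9 kip·ft (hogging).
Span AB, ΣM about A with M_B applied at B: R_B^{AB}·7 = 984 + 277.9, so R_B^{AB} = 180.3 kip and R_A = 221.1 − 180.3 = 40.82 kip.
Span BC, ΣM about C: R_B^{BC}·8 = 1049 + 277.9, so R_B^{BC} = 165.9 kip and R_C = 232.9 − 165.9 = 66.98 kip.
R_B = 180.3 + 165.9 = 346.2 kip.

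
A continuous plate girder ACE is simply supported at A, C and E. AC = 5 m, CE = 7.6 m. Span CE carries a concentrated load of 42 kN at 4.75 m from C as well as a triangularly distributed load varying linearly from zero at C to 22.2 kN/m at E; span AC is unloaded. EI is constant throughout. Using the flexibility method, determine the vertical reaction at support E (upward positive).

Release continuity at C by inserting a hinge; the redundant is the internal moment M_C. The primary structure is two simply-supported spans AC and CE.
Discontinuity in slope at C on the released structure — sum the simple-span end rotations:
  span CE: point load 42 at a = 4.75: Pab(L + b)/(6LEI) = 130.3/EI
  span CE: triangular load, peak 22.2: 7w₀L³/(360EI) = 189.5/EI
  relative rotation θ_0 = (0 + 319.8)/EI = 319.8/EI
A unit hogging moment at C produces rotation L₁/(3EI) + L₂/(3EI) = 4.2/EI.
Compatibility: M_C·(L₁+L₂)/(3EI) = θ_0, giving M_C = 76.14 kN·m (hogging).
Span CE, ΣM about E: R_C^{CE}·7.6 = 333.4 + 76.14, so R_C^{CE} = 53.89 kN and R_E = 126.4 − 53.89 = 72.47 kN.

R_E = 72.47 kN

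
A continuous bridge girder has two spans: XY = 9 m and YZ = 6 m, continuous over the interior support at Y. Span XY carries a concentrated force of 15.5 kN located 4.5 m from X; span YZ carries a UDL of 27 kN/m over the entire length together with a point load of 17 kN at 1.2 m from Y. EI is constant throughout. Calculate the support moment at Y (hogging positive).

Take M_Y as the redundant. Released structure: two simple spans XY and YZ with a hinge at Y.
End slopes at the hinge Y, treating each span as simply supported:
  span XY: point load 15.5 at a = 4.5: Pab(L + a)/(6LEI) = 78.47/EI
  span YZ: UDL 27: wL³/(24EI) = 243/EI
  span YZ: point load 17 at a = 1.2: Pab(L + b)/(6LEI) = 29.38/EI
  relative rotation θ_0 = (78.47 + 272.4)/EI = 350.8/EI
A unit hogging moment at Y produces rotation L₁/(3EI) + L₂/(3EI) = 5/EI.
Slope continuity at Y: θ_0 = M_Y·5/EI, so M_Y = 350.8/5 = 70.17 kN·m (hogging).

M_Y = 70.17 kN·m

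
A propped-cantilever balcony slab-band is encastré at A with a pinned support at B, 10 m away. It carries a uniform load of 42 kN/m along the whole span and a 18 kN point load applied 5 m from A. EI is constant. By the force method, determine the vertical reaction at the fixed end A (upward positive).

R_A = 274.9 kN

Take the reaction at B as the redundant and release it; the primary structure is a cantilever fixed at A.
Primary-structure tip deflection at B by superposition:
  UDL 42: wL⁴/(8EI) = 52500/EI
  point load 18 at a = 5: Pa²(3L − a)/(6EI) = 1875/EI
  δ_0 = 54375/EI
Tip deflection under a unit load at B: L³/(3EI) = 333.3/EI.
The prop prevents deflection at B: R_B = δ_0/δ_{BB} = 54375/333.3 = 163.1 kN.
Vertical equilibrium: R_A = ΣP − R_B = 438 − 163.1 = 274.9 kN.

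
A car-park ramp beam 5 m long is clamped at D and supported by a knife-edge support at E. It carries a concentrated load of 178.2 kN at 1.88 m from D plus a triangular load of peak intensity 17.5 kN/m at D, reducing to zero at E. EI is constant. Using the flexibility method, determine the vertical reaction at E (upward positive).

R_E = 41.8 kN

Remove the prop at E; the released (primary) structure is a cantilever built in at D.
Downward deflection at the released point E due to the loads:
  point load 178.2 at a = 1.88: Pa²(3L − a)/(6EI) = 1377/EI
  triangular load, peak 17.5 at the fixed end: w₀L⁴/(30EI) = 364.6/EI
  δ_0 = 1742/EI
Tip deflection under a unit load at E: L³/(3EI) = 41.67/EI.
The prop prevents deflection at E: R_E = δ_0/δ_{EE} = 1742/41.67 = 41.8 kN.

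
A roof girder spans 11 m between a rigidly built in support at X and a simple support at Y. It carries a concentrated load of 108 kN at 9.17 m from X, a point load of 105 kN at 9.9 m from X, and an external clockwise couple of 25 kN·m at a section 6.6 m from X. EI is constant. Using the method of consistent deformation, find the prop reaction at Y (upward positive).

Remove the prop at Y; the released (primary) structure is a cantilever built in at X.
Free-end deflection of the primary structure under the applied loading (downward +):
  point load 108 at a = 9.17: Pa²(3L − a)/(6EI) = 36069/EI
  point load 105 at a = 9.9: Pa²(3L − a)/(6EI) = 39621/EI
  clockwise couple 25 at a = 6.6: M₀a(2L − a)/(2EI) = 1270/EI
  δ_0 = 76960/EI
Flexibility coefficient — unit upward force at Y: δ_{YY} = L³/(3EI) = 443.7/EI.
The prop prevents deflection at Y: R_Y = δ_0/δ_{YY} = 76960/443.7 = 173.5 kN.

R_Y = 173.5 kN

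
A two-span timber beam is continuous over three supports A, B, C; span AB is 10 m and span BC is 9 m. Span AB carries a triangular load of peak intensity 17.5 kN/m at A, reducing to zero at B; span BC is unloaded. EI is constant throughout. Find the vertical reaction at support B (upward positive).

Release continuity at B by inserting a hinge; the redundant is the internal moment M_B. The primary structure is two simply-supported spans AB and BC.
Rotations at B on the released spans (each span's end-slope, ×1/EI):
  span AB: triangular load, peak 17.5: 7w₀L³/(360EI) = 340.3/EI
  relative rotation θ_0 = (340.3 + 0)/EI = 340.3/EI
A unit hogging moment at B produces rotation L₁/(3EI) + L₂/(3EI) = 6.333/EI.
Slope continuity at B: θ_0 = M_B·6.333/EI, so M_B = 340.3/6.333 = 53.73 kN·m (hogging).
Span AB, ΣM about A with M_B applied at B: R_B^{AB}·10 = 291.7 + 53.73, so R_B^{AB} = 34.54 kN and R_A = 87.5 − 34.54 = 52.96 kN.
Span BC, ΣM about C: R_B^{BC}·9 = 0 + 53.73, so R_B^{BC} = 5.97 kN and R_C = 0 − 5.97 = -5.97 kN.
R_B = 34.54 + 5.97 = 40.51 kN.

R_B = 40.51 kN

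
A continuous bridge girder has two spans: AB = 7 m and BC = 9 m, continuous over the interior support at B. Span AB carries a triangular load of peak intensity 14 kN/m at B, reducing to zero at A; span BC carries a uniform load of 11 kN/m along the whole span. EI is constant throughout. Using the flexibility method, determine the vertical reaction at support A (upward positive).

Release continuity at B by inserting a hinge; the redundant is the internal moment M_B. The primary structure is two simply-supported spans AB and BC.
End slopes at the hinge B, treating each span as simply supported:
  span AB: triangular load, peak 14: w₀L³/(45EI) = 106.7/EI
  span BC: UDL 11: wL³/(24EI) = 334.1/EI
  relative rotation θ_0 = (106.7 + 334.1)/EI = 440.8/EI
A unit hogging moment at B produces rotation L₁/(3EI) + L₂/(3EI) = 5.333/EI.
Compatibility: M_B·(L₁+L₂)/(3EI) = θ_0, giving M_B = 82.66 kN·m (hogging).
Span AB, ΣM about A with M_B applied at B: R_B^{AB}·7 = 228.7 + 82.66, so R_B^{AB} = 44.47 kN and R_A = 49 − 44.47 = 4.525 kN.

R_A = 4.525 kN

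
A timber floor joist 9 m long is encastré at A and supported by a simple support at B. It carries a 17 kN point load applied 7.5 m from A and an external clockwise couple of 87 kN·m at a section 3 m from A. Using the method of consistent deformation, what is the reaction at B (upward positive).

Release the roller at B. Primary structure: cantilever fixed at A.
Primary-structure tip deflection at B by superposition:
  point load 17 at a = 7.5: Pa²(3L − a)/(6EI) = 3108/EI
  clockwise couple 87 at a = 3: M₀a(2L − a)/(2EI) = 1958/EI
  δ_0 = 5065/EI
Tip deflection under a unit load at B: L³/(3EI) = 243/EI.
The prop prevents deflection at B: R_B = δ_0/δ_{BB} = 5065/243 = 20.84 kN.

R_B = 20.84 kN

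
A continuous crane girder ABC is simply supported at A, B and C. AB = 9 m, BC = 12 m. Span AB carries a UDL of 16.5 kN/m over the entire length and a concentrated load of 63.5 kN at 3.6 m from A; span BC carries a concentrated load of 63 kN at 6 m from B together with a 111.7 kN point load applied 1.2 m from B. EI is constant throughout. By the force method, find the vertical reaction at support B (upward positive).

Take M_B as the redundant. Released structure: two simple spans AB and BC with a hinge at B.
Rotations at B on the released spans (each span's end-slope, ×1/EI):
  span AB: UDL 16.5: wL³/(24EI) = 501.2/EI
  span AB: point load 63.5 at a = 3.6: Pab(L + a)/(6LEI) = 288/EI
  span BC: point load 63 at a = 6: Pab(L + b)/(6LEI) = 567/EI
  span BC: point load 111.7 at a = 1.2: Pab(L + b)/(6LEI) = 458.4/EI
  relative rotation θ_0 = (789.2 + 1025)/EI = 1815/EI
A unit hogging moment at B produces rotation L₁/(3EI) + L₂/(3EI) = 7/EI.
Slope continuity at B: θ_0 = M_B·7/EI, so M_B = 1815/7 = 259.2 kN·m (hogging).
Span AB, ΣM about A with M_B applied at B: R_B^{AB}·9 = 896.9 + 259.2, so R_B^{AB} = 128.5 kN and R_A = 212 − 128.5 = 83.55 kN.
Span BC, ΣM about C: R_B^{BC}·12 = 1584 + 259.2, so R_B^{BC} = 153.6 kN and R_C = 174.7 − 153.6 = 21.07 kN.
R_B = 128.5 + 153.6 = 282.1 kN.

R_B = 282.1 kN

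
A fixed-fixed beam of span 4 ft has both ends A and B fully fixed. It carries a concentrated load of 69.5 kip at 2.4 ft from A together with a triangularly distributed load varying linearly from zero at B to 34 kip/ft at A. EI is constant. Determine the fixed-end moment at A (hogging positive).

Release both end moments; the primary structure is a simply-supported span AB with redundants M_A and M_B.
End rotations of the released simple span under the applied load (×1/EI):
  at A: point load 69.5 at a = 2.4: Pab(L + b)/(6LEI) = 62.27/EI
  at B: point load 69.5 at a = 2.4: Pab(L + a)/(6LEI) = 71.17/EI
  at A: triangular load, peak 34: w₀L³/(45EI) = 48.36/EI
  at B: triangular load, peak 34: 7w₀L³/(360EI) = 42.31/EI
  θ_A0 = 110.6/EI,  θ_B0 = 113.5/EI
Flexibility coefficients: a unit moment at one end gives L/(3EI) there and L/(6EI) at the far end, so f₁₁ = f₂₂ = 1.333/EI and f₁₂ = f₂₁ = 0.6667/EI.
Compatibility — zero rotation at each built-in end:
  1.333 M_A + 0.6667 M_B = 110.6
  0.6667 M_A + 1.333 M_B = 113.5
Solving the pair gives M_A = 53.89 kip·ft and M_B = 58.17 kip·ft (hogging).

M_A = 53.89 kip·ft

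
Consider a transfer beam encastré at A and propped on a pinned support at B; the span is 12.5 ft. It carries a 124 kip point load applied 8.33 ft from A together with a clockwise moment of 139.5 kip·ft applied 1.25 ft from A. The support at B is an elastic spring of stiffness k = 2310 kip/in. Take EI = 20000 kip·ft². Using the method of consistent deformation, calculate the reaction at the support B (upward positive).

Choose R_B as the redundant. The primary structure is the cantilever fixed at A.
Deflection at B on the released cantilever, summing each load's contribution:
  point load 124 at a = 8.33: Pa²(3L − a)/(6EI) = 41831/EI
  clockwise couple 139.5 at a = 1.25: M₀a(2L − a)/(2EI) = 2071/EI
  δ_0 = 43902/EI
Flexibility coefficient — unit upward force at B: δ_{BB} = L³/(3EI) = 651/EI.
With EI = 20000 kip·ft²: δ_0 = 2.1951 ft and δ_{BB} = 0.032552 ft/kip.
Compatibility — the spring shortens by R_B/k under the reaction it provides: δ_0 − R_B·δ_{BB} = R_B/k. With 1/k = 1/(2310×12) ft/kip = 0.000036 ft/kip, R_B = δ_0 / (δ_{BB} + 1/k) = 2.1951 / (0.032552 + 0.000036) = 67.36 kip.

R_B = 67.36 kip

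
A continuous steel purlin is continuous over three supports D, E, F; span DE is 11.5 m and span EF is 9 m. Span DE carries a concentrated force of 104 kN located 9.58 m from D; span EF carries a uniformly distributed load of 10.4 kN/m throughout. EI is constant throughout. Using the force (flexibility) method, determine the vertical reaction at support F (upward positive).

Take M_E as the redundant. Released structure: two simple spans DE and EF with a hinge at E.
End slopes at the hinge E, treating each span as simply supported:
  span DE: point load 104 at a = 9.58: Pab(L + a)/(6LEI) = 584.4/EI
  span EF: UDL 10.4: wL³/(24EI) = 315.9/EI
  relative rotation θ_0 = (584.4 + 315.9)/EI = 900.3/EI
A unit hogging moment at E produces rotation L₁/(3EI) + L₂/(3EI) = 6.833/EI.
Compatibility: M_E·(L₁+L₂)/(3EI) = θ_0, giving M_E = 131.8 kN·m (hogging).
Span EF, ΣM about F: R_E^{EF}·9 = 421.2 + 131.8, so R_E^{EF} = 61.44 kN and R_F = 93.6 − 61.44 = 32.16 kN.

R_F = 32.16 kN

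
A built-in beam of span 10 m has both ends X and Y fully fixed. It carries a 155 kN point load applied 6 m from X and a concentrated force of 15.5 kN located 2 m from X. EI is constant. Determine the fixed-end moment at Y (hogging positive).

Release both end moments; the primary structure is a simply-supported span XY with redundants M_X and M_Y.
End rotations of the released simple span under the applied load (×1/EI):
  at X: point load 155 at a = 6: Pab(L + b)/(6LEI) = 868/EI
  at Y: point load 155 at a = 6: Pab(L + a)/(6LEI) = 992/EI
  at X: point load 15.5 at a = 2: Pab(L + b)/(6LEI) = 74.4/EI
  at Y: point load 15.5 at a = 2: Pab(L + a)/(6LEI) = 49.6/EI
  θ_X0 = 942.4/EI,  θ_Y0 = 1042/EI
Flexibility coefficients: a unit moment at one end gives L/(3EI) there and L/(6EI) at the far end, so f₁₁ = f₂₂ = 3.333/EI and f₁₂ = f₂₁ = 1.667/EI.
Compatibility — zero rotation at each built-in end:
  3.333 M_X + 1.667 M_Y = 942.4
  1.667 M_X + 3.333 M_Y = 1042
Solving the pair gives M_X = 168.6 kN·m and M_Y = 228.2 kN·m (hogging).

M_Y = 228.2 kN·m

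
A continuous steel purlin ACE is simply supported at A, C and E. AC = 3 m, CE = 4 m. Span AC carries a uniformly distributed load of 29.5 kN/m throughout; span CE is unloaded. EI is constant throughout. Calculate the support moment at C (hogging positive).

M_C = 14.22 kN·m

Insert a hinge at C; M_C is the redundant, and each span becomes simply supported.
Rotations at C on the released spans (each span's end-slope, ×1/EI):
  span AC: UDL 29.5: wL³/(24EI) = 33.19/EI
  relative rotation θ_0 = (33.19 + 0)/EI = 33.19/EI
A unit hogging moment at C produces rotation L₁/(3EI) + L₂/(3EI) = 2.333/EI.
Slope continuity at C: θ_0 = M_C·2.333/EI, so M_C = 33.19/2.333 = 14.22 kN·m (hogging).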